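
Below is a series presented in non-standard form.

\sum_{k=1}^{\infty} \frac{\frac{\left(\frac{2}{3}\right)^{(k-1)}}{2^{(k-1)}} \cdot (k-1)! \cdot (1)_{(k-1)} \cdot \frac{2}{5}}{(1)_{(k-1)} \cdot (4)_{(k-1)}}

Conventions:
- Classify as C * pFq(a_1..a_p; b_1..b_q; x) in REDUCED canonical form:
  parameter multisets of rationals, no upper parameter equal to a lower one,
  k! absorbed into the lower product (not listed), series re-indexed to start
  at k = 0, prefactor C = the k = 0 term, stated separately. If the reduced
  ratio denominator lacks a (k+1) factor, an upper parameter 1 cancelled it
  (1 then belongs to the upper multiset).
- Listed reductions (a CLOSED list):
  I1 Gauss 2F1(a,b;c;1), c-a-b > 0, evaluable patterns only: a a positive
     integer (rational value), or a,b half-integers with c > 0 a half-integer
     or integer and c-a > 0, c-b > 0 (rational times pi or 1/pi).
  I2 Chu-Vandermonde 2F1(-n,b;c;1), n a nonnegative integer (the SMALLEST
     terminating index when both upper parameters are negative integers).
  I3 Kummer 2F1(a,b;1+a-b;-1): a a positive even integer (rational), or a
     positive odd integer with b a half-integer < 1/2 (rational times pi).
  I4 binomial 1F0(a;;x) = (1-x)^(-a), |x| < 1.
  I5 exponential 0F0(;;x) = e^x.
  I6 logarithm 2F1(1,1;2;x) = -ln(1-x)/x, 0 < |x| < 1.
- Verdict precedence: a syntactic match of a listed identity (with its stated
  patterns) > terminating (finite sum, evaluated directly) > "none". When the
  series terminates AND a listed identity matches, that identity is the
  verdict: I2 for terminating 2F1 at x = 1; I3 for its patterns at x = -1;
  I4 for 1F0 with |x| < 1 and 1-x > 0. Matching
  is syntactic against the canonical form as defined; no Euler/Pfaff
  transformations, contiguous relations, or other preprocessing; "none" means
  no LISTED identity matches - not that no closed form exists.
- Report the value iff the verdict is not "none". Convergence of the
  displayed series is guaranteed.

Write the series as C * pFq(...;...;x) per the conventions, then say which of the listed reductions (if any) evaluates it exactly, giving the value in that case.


This is \frac{2}{5} * 2F1(1, 1; 4; \frac{1}{3}) in reduced canonical form. Verdict: none. A 2F1 with upper {1, 1} fits none of I1-I6 at x = \frac{1}{3}; the sum runs forever.

Key observation: x = \frac{1}{3} and the factorial ratio (prefactor 2/5) (k+a-1)!/(a-1)! is a rising factorial (a)_k.
Adjacent-term ratio: r(k) = \frac{1}{3} * (k+1) (k+1) / [(k+4) (k+1)] - rational in k, leading ratio \frac{1}{3}; with t_0 = \frac{2}{5}, classification follows.


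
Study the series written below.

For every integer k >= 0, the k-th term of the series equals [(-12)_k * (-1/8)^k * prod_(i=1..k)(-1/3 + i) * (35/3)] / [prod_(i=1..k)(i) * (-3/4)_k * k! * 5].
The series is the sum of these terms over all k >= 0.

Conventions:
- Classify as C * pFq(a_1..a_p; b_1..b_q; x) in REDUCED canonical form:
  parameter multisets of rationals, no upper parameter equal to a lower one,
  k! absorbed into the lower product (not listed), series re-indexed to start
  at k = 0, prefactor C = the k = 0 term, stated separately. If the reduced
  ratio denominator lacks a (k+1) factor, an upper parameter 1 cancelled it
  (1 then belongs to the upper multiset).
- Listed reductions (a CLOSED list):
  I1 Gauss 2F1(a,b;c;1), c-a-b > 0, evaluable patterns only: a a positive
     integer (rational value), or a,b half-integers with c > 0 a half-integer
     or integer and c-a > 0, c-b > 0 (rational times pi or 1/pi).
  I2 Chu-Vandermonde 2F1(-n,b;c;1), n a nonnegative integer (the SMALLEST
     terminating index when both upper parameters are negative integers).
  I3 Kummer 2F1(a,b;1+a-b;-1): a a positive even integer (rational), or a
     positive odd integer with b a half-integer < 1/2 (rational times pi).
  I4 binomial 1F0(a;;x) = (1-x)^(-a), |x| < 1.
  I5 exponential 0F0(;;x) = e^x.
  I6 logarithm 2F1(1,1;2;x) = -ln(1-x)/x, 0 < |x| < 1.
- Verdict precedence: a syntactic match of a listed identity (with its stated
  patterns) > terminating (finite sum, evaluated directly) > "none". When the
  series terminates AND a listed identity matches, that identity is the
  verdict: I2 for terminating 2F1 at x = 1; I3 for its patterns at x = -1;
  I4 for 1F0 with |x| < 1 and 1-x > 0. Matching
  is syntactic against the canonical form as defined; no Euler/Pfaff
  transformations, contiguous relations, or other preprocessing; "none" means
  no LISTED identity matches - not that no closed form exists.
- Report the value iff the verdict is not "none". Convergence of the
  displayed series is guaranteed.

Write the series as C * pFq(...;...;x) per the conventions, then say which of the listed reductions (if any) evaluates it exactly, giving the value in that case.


The series (x = -1/8) is 2F2: upper {-12, 2/3}, lower {-3/4, 1}, prefactor 7/3. Verdict: terminating (-12 upstairs). 13 nonzero terms in all; added directly. Sum: -194758109952888788214973/18952148603439301536000.

The tell: with t_0 = 7/3, the running product (C = 7/3) telescopes to a rising factorial.
Term ratio: r(k) = (-1/8) * (k-12) (k+2/3) / [(k-3/4) (k+1) (k+1)] - poly over poly, x = (-1/8) from leading terms; C = 7/3 at k = 0.


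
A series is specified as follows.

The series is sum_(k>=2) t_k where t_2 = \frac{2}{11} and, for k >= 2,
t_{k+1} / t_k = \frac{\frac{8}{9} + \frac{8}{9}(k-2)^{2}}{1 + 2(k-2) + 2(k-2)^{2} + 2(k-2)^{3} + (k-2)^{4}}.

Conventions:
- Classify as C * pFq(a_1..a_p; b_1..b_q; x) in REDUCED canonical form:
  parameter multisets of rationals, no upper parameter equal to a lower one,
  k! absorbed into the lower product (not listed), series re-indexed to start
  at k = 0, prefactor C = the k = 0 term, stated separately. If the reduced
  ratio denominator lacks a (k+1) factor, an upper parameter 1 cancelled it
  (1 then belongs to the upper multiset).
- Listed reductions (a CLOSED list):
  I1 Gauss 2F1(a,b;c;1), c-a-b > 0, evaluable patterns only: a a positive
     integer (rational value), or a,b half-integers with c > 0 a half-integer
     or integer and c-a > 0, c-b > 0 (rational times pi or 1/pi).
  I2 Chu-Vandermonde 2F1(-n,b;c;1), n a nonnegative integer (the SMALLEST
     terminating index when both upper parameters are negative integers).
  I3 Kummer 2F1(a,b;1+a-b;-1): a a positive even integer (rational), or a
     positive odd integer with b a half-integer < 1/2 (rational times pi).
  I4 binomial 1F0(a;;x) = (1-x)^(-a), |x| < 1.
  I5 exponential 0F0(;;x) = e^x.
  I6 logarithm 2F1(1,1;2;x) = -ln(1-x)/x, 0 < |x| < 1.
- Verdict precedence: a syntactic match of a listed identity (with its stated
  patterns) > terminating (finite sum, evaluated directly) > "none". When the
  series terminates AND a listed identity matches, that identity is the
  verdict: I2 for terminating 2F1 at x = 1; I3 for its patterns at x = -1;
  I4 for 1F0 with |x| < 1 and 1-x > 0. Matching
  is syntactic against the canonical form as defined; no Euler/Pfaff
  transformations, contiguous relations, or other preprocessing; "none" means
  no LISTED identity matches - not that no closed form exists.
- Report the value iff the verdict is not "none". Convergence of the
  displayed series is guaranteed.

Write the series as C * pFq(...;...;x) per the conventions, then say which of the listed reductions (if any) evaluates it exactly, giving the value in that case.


Classification (C = \frac{2}{11}): 0F1 with upper {-}, lower {1}, argument x = \frac{8}{9}. Verdict: none. A 0F1 with upper {-} fits none of I1-I6 at x = \frac{8}{9}; the sum runs forever.

First insight: with t_0 = \frac{2}{11}, factor the ratio over Q (prefactor 2/11): negated roots = parameters.
Consecutive-term ratio: r(k) = \frac{8}{9} * 1 / [(k+1) (k+1)] - rational in k, leading ratio \frac{8}{9}; with t_0 = \frac{2}{11}, classification follows.


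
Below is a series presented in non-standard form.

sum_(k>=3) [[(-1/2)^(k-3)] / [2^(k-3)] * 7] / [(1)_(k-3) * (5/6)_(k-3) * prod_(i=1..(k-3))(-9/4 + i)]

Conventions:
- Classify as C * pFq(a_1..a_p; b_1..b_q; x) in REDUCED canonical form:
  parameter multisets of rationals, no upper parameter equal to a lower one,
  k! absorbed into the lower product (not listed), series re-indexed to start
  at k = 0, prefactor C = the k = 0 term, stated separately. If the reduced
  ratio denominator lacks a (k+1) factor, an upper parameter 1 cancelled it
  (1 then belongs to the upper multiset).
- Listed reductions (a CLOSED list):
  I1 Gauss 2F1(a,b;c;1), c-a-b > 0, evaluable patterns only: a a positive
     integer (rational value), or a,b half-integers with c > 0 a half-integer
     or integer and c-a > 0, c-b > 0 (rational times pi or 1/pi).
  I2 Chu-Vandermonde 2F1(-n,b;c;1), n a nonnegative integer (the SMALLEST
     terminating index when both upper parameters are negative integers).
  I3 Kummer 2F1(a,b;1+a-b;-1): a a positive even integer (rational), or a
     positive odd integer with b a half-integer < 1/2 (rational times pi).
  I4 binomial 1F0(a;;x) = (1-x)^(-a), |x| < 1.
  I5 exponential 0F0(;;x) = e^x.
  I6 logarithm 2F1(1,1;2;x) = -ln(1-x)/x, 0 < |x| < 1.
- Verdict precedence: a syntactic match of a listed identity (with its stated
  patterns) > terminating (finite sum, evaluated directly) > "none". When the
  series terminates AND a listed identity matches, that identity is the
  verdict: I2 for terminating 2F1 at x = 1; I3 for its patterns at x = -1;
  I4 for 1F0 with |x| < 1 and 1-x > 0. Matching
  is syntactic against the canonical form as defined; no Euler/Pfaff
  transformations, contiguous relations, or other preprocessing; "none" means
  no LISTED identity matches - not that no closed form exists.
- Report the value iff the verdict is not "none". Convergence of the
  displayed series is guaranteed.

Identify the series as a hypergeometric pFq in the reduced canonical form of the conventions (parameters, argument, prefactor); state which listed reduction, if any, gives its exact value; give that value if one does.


With C = 7: the canonical form is 0F2(-; -5/4, 5/6; -1/4). Verdict: none. A 0F2 with upper {-} fits none of I1-I6 at x = -1/4; the sum runs forever.

The tell: t_0 being 7, the two k-th powers (C = 7) combine into one argument.
Term ratio: r(k) = (-1/4) * 1 / [(k-5/4) (k+5/6) (k+1)] - rational in k, leading ratio (-1/4); with t_0 = 7, classification follows.


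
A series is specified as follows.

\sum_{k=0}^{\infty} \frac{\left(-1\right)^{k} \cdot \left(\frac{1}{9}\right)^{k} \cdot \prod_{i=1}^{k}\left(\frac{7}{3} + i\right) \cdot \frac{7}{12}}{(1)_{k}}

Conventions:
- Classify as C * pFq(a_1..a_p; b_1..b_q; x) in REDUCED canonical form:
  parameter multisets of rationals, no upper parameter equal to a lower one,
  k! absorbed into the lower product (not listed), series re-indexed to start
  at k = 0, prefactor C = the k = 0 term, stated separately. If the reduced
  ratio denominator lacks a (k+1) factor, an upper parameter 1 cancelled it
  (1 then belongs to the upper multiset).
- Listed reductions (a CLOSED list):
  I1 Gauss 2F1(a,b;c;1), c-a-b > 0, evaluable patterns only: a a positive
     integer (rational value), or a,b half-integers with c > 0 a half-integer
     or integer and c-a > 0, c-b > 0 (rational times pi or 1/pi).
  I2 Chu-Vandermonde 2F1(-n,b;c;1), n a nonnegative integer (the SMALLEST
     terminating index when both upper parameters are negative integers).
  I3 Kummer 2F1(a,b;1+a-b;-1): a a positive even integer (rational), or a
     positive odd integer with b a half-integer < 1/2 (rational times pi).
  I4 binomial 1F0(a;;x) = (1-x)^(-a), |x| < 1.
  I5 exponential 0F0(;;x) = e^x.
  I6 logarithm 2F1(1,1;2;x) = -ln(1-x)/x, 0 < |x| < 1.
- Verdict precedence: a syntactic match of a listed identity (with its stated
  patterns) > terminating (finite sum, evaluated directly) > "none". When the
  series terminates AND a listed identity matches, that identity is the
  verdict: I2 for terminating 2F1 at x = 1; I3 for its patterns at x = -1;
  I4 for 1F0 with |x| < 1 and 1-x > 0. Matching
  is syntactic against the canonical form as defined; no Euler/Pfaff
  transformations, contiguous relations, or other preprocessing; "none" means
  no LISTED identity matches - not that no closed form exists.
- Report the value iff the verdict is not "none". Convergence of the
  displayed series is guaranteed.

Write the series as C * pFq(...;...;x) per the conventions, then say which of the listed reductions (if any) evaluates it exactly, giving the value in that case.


At argument -\frac{1}{9}: a 1F0 with upper {\frac{10}{3}}, lower {-}, scaled by C = \frac{7}{12}. Verdict: binomial (I4) matches (the 1F0 binomial series: exponent -10/3, x = -\frac{1}{9}). Value: \frac{7}{12} \cdot \left(\frac{10}{9}\right)^{-\frac{10}{3}}.

Key observation: with t_0 = \frac{7}{12}, (1)_k (prefactor 7/12) is k! itself.
Term ratio: r(k) = -\frac{1}{9} * (k+\frac{10}{3}) / [(k+1)] - rational; roots negated = parameters, x = -\frac{1}{9}, C = \frac{7}{12}.


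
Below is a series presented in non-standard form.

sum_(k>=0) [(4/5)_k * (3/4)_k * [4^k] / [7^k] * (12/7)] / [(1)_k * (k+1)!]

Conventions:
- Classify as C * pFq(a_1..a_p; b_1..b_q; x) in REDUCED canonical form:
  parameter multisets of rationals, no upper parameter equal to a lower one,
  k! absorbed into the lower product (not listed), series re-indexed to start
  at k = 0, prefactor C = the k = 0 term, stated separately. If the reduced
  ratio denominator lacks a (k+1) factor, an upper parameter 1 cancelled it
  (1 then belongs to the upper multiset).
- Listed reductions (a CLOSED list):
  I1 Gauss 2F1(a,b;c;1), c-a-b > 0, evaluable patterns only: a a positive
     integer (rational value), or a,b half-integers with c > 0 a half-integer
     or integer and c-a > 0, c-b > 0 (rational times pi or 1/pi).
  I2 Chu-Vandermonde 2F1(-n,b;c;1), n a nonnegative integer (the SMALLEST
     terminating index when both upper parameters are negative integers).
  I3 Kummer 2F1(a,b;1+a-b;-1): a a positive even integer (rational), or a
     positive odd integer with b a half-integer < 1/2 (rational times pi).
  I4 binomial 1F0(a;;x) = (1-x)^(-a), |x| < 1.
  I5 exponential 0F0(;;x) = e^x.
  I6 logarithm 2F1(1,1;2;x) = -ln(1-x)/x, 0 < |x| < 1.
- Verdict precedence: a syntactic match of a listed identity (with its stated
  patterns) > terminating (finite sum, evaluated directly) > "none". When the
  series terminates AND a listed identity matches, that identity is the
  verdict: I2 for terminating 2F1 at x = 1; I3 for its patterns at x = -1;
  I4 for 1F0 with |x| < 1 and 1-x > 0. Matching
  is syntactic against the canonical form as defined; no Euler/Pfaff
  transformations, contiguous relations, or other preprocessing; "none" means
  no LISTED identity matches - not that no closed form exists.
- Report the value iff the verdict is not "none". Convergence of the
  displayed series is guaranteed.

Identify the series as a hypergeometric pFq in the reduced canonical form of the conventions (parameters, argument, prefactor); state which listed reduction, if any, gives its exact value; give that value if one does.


First insight: t_0 = 12/7 here, and (1)_k (C = 12/7, x = 4/7) is k! itself.
Adjacent-term ratio: r(k) = (4/7) * (k+3/4) (k+4/5) / [(k+2) (k+1)] - rational in k. x = (4/7); t_0 = 12/7; negate the roots.

At argument 4/7: a 2F1 with upper {3/4, 4/5}, lower {2}, scaled by C = 12/7. Verdict: none. No listed pattern accepts 2F1(3/4, 4/5; 2; 4/7).


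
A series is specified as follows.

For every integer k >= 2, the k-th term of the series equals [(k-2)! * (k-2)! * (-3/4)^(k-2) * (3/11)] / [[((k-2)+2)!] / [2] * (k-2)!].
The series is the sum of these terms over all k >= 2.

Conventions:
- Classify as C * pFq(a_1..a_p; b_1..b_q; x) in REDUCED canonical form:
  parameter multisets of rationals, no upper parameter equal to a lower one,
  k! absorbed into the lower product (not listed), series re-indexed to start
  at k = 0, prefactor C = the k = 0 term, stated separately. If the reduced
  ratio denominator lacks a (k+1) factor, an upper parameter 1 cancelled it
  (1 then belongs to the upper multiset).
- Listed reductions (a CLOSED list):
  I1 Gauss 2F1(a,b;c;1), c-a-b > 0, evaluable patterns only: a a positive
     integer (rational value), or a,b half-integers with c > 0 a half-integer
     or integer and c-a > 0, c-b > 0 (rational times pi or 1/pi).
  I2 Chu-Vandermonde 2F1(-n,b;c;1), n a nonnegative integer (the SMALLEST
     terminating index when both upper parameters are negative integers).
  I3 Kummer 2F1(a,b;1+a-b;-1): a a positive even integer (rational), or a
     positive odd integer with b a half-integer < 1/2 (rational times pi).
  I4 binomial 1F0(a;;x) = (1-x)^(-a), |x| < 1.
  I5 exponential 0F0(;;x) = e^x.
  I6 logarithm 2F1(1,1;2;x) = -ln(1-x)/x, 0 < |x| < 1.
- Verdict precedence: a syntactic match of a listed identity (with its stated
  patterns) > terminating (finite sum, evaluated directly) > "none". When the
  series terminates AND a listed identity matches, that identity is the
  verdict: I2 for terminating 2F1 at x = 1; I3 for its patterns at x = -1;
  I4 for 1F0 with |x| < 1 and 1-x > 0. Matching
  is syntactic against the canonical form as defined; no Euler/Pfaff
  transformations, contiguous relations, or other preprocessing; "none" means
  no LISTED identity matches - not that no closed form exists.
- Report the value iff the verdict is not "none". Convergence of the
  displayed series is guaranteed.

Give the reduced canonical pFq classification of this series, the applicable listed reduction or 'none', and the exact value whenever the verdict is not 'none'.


Canonical form: C = 3/11 times 2F1 with upper {1, 1}, lower {3}, x = -3/4. Verdict: none - at argument -3/4 the multisets {1, 1} ; {3} match no listed identity.

Key observation: t_0 being 3/11, the factorial ratio (C = 3/11) (k+a-1)!/(a-1)! is a rising factorial (a)_k.
Consecutive-term ratio: r(k) = (-3/4) * (k+1) (k+1) / [(k+3) (k+1)] - rational in k, leading ratio (-3/4); with t_0 = 3/11, classification follows.


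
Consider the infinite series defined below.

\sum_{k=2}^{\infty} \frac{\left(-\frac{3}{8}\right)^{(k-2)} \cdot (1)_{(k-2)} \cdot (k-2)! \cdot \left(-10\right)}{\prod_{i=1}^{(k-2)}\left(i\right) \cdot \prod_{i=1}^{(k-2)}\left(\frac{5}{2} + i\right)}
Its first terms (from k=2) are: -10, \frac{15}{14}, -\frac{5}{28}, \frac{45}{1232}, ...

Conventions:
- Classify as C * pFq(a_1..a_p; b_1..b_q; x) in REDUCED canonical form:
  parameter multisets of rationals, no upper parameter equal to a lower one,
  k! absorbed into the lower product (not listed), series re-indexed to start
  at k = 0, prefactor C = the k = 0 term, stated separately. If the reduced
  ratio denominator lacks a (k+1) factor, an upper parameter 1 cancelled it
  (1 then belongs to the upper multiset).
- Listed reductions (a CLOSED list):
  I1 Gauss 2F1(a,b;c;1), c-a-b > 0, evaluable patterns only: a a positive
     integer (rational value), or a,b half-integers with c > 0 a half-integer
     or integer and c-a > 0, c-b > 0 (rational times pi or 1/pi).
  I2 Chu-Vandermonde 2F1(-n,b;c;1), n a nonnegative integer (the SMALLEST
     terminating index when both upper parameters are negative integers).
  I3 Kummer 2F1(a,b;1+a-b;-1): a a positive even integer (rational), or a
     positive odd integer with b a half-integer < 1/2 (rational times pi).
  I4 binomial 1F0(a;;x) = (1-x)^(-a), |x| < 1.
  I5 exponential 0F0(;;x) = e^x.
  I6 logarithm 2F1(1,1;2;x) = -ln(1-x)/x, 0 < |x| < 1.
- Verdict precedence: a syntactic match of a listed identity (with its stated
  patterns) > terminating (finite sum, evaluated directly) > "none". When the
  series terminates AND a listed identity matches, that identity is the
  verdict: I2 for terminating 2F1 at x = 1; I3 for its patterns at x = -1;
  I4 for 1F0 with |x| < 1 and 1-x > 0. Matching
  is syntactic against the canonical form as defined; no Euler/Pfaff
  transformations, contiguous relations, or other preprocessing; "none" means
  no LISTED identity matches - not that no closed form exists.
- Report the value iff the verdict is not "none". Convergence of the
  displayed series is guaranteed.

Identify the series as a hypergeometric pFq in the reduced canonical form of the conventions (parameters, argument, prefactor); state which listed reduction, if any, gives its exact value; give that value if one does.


First insight: from the first term -10: the product of the first k integers (prefactor -10) is k!.
Ratio: r(k) = -\frac{3}{8} * (k+1) (k+1) / [(k+\frac{7}{2}) (k+1)] - rational; roots negated = parameters, x = -\frac{3}{8}, C = -10.

Reduced: x = -\frac{3}{8}, 2F1, upper = {1, 1}, lower = {\frac{7}{2}}, C = -10. Verdict: none here - no I1-I6 shape fits x = -\frac{3}{8} with lower {\frac{7}{2}}.


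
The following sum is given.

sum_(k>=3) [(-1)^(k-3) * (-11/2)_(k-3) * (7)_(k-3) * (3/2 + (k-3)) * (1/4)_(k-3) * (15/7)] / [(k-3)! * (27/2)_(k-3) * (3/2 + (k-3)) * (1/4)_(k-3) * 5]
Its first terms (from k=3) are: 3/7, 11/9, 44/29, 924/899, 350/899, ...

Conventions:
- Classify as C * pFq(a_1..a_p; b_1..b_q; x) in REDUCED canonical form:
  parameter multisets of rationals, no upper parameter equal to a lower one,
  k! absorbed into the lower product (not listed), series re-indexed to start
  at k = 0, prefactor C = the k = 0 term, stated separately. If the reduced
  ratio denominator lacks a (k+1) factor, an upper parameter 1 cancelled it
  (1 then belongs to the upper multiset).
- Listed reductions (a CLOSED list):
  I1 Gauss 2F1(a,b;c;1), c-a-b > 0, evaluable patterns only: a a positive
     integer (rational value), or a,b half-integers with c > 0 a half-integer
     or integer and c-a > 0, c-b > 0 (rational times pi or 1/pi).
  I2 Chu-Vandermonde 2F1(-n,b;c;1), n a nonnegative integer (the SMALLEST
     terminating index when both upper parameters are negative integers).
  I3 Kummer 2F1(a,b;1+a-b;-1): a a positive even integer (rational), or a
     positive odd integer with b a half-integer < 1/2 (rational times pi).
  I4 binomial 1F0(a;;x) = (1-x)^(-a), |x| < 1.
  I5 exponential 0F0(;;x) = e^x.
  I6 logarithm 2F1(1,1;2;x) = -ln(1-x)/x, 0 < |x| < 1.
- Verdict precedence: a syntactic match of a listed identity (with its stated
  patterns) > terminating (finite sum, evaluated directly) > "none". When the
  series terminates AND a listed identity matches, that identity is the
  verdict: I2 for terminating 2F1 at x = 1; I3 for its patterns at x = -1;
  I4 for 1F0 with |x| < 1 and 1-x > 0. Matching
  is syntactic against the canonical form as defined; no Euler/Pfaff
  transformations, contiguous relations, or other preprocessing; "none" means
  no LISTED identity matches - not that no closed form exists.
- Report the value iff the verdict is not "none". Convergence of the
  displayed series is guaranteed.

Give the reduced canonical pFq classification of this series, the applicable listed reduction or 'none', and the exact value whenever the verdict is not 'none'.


With C = 3/7: the canonical form is 2F1(-11/2, 7; 27/2; -1). Verdict: the Kummer evaluation I3 matches (x = -1; c = 27/2 equals 1+a-b for upper {-11/2, 7}: listed pattern). Hence: (398380125/268435456) * pi.

First insight: with t_0 = 3/7, the factor k + 3/2 cancels (top and bottom), leaving C = 3/7, x = -1.
Step ratio: r(k) = (-1) * (k-11/2) (k+7) / [(k+27/2) (k+1)] - rational; roots negated = parameters, x = (-1), C = 3/7.


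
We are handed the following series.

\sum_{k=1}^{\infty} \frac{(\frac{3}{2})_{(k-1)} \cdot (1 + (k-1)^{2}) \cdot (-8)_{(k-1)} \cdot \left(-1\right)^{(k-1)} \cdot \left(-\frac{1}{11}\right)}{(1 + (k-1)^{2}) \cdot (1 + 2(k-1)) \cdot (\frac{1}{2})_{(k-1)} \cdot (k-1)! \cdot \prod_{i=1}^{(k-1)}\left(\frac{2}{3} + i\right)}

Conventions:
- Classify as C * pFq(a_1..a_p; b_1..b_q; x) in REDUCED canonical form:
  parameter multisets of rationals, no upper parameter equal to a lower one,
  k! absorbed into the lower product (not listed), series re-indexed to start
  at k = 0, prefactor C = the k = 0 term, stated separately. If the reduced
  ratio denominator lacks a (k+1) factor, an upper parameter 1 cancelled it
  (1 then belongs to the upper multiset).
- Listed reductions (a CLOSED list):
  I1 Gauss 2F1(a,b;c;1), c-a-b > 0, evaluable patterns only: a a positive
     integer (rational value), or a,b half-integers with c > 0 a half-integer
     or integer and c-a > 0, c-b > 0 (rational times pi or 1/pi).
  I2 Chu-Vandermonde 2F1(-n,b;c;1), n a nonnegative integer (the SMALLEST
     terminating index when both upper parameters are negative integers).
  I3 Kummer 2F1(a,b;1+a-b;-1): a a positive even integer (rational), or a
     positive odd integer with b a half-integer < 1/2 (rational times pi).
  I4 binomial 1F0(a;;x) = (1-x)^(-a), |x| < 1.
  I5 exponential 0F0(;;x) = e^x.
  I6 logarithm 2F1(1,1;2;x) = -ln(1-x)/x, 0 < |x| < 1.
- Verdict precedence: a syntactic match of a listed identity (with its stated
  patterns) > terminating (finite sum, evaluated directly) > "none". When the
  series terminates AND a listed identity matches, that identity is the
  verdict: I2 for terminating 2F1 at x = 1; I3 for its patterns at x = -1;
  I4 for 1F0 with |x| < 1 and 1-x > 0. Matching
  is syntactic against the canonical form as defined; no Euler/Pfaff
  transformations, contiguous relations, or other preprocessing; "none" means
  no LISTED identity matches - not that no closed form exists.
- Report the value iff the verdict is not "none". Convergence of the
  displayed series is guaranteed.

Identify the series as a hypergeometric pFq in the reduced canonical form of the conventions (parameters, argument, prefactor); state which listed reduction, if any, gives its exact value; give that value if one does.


Prefactor -\frac{1}{11}, argument -1: 1F1 with upper {-8} over lower {\frac{5}{3}}. Verdict: terminating. With -8 upstairs the series is a 9-term polynomial sum; evaluated term by term. Value: -\frac{20786781193}{13776963200}.

The tell: t_0 being -\frac{1}{11}, striking the common factor k^2 + 1 reduces the term (C = -1/11, x = -1).
Consecutive-term ratio: r(k) = -1 * (k-8) / [(k+\frac{5}{3}) (k+1)] - rational in k, leading ratio -1; with t_0 = -\frac{1}{11}, classification follows.


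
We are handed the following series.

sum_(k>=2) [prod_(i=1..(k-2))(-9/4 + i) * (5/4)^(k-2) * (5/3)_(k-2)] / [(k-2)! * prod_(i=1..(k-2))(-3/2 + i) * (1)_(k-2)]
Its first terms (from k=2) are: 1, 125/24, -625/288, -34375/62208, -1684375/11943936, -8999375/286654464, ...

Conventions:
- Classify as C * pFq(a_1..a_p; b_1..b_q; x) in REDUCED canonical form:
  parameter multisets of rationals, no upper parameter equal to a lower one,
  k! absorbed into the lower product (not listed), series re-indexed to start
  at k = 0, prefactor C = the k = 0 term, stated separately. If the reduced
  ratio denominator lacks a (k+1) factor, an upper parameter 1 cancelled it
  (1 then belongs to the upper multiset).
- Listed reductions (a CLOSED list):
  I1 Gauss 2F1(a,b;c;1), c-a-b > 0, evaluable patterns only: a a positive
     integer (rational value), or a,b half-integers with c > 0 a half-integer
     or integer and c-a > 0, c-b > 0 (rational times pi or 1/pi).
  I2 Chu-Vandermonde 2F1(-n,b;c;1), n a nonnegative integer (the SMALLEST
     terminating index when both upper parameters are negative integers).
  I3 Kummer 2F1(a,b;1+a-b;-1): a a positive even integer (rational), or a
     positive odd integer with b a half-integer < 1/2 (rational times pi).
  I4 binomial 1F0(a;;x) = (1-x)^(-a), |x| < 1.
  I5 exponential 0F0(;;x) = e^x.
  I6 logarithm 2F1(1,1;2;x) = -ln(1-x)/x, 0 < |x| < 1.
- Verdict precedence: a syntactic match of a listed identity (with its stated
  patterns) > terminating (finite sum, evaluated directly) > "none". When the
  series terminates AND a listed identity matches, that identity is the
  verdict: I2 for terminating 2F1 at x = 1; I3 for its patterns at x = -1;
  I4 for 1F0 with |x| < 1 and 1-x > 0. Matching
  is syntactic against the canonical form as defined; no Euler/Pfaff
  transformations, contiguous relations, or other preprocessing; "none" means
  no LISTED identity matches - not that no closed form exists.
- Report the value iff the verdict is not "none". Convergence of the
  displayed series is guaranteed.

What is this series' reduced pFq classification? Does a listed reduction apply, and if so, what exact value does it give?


With C = 1: the canonical form is 2F2(-5/4, 5/3; -1/2, 1; 5/4). Verdict: none. No listed pattern accepts 2F2(-5/4, 5/3; -1/2, 1; 5/4).

Structural cue: t_0 = 1 here, and the lower running product (C = 1, x = 5/4) is a rising factorial.
Ratio: r(k) = (5/4) * (k-5/4) (k+5/3) / [(k-1/2) (k+1) (k+1)] - poly over poly, x = (5/4) from leading terms; C = 1 at k = 0.


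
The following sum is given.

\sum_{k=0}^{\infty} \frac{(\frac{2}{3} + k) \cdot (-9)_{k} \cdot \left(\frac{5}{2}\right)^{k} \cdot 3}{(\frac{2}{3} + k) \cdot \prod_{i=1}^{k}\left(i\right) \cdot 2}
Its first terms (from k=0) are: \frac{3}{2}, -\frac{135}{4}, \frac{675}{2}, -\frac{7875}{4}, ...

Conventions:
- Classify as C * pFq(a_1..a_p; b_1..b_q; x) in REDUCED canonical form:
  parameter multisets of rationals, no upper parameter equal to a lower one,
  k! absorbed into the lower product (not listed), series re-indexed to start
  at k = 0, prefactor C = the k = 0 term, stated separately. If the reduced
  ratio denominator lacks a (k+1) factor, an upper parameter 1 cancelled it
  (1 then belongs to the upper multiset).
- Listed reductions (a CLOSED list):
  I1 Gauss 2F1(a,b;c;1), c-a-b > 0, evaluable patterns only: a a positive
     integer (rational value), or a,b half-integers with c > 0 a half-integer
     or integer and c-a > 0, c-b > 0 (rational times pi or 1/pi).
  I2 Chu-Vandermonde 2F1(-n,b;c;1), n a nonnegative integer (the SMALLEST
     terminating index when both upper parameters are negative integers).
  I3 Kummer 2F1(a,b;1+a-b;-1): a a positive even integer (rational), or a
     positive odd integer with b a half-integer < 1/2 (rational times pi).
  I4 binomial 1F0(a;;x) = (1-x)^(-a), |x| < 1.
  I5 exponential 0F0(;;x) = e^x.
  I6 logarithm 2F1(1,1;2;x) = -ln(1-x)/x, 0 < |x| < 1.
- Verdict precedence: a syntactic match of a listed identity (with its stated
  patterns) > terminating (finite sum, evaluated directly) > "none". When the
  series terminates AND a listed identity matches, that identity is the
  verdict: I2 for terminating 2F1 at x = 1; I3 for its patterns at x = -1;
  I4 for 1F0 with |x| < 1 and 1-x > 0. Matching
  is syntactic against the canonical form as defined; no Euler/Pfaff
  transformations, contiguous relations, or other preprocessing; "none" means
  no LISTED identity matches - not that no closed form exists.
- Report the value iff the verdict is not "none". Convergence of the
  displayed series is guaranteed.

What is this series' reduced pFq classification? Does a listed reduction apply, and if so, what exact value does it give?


Prefactor \frac{3}{2}, argument \frac{5}{2}: 1F0 with upper {-9} over lower {-}. Verdict: terminating - no listed pattern fits, but -9 in the upper list cuts the series at k = 9; direct evaluation. Value: -\frac{59049}{1024}.

Key step: with t_0 = \frac{3}{2}, the constant factors (prefactor 3/2) combine into one prefactor.
Step ratio: r(k) = \frac{5}{2} * (k-9) / [(k+1)] - poly over poly, x = \frac{5}{2} from leading terms; C = \frac{3}{2} at k = 0.


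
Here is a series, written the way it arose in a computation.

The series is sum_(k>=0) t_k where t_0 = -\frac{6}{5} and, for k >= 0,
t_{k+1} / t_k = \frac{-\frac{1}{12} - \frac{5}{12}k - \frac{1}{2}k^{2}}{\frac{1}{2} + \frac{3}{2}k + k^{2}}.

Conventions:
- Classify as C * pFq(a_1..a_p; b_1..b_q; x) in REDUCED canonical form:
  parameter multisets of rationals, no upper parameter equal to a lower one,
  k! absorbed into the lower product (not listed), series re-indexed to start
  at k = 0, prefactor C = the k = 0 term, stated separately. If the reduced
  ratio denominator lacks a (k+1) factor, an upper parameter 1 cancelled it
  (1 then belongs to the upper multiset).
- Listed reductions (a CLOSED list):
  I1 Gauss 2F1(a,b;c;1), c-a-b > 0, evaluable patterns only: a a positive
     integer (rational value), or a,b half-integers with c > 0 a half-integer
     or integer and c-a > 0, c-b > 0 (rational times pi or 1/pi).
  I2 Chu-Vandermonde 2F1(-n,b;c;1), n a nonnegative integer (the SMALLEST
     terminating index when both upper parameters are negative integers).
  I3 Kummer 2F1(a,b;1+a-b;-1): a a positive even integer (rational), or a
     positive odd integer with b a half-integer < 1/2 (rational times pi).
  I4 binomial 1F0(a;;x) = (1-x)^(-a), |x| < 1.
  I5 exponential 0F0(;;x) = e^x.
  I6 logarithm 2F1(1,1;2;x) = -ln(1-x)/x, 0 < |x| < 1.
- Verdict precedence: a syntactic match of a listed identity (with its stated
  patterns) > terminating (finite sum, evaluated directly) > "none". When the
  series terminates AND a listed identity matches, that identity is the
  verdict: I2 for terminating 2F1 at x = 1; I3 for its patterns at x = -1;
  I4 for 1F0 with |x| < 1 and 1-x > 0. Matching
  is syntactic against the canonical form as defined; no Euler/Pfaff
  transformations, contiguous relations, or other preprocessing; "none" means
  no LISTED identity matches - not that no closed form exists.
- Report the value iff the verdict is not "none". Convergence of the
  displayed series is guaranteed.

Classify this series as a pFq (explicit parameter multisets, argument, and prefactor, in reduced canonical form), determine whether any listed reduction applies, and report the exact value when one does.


The series (x = -\frac{1}{2}) is 1F0: upper {\frac{1}{3}}, lower {-}, prefactor -\frac{6}{5}. Verdict (x = -\frac{1}{2}): the binomial series (I4) applies (the 1F0 binomial series: exponent -1/3, x = -\frac{1}{2}). Hence: \left(-\frac{6}{5}\right) \cdot \left(\frac{3}{2}\right)^{-\frac{1}{3}}.

The tell: t_0 being -\frac{6}{5}, the expanded ratio factors over Q; C = -6/5, roots give parameters.
Step ratio: r(k) = -\frac{1}{2} * (k+\frac{1}{3}) / [(k+1)] - poly over poly, x = -\frac{1}{2} from leading terms; C = -\frac{6}{5} at k = 0.


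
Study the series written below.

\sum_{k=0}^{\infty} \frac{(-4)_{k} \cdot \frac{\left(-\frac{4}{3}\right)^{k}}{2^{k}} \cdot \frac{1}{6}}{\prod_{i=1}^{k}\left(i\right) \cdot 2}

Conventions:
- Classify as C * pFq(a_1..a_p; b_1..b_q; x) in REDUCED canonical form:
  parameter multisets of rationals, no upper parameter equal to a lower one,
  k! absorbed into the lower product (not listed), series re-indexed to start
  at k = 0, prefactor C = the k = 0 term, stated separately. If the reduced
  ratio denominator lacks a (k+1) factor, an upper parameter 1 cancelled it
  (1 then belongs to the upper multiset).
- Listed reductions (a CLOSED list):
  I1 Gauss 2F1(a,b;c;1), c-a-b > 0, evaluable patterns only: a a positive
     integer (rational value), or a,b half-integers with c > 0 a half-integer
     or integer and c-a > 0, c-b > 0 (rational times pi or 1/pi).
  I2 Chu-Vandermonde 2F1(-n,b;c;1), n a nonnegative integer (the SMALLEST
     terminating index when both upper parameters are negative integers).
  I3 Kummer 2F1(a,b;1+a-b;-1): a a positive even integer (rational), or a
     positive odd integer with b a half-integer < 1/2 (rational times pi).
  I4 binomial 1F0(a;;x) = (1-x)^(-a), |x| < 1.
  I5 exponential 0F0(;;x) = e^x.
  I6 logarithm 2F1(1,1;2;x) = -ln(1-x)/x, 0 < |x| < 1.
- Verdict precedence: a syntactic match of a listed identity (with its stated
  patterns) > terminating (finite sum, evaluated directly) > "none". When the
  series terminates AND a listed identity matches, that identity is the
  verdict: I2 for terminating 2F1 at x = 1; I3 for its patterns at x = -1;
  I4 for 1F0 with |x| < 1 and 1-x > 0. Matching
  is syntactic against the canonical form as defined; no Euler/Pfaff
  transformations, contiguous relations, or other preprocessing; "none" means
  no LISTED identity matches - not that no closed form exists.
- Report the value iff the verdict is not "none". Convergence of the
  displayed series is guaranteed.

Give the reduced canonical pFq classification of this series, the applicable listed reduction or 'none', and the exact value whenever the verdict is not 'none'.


First insight: t_0 being \frac{1}{12}, the two k-th powers (C = 1/12, x = -2/3) combine into one argument.
Ratio: r(k) = -\frac{2}{3} * (k-4) / [(k+1)] - rational in k. x = -\frac{2}{3}; t_0 = \frac{1}{12}; negate the roots.

At argument -\frac{2}{3}: a 1F0 with upper {-4}, lower {-}, scaled by C = \frac{1}{12}. Verdict: this is the binomial series (I4) (the 1F0 binomial series: exponent 4, x = -\frac{2}{3}). Its exact value is \frac{625}{972}.


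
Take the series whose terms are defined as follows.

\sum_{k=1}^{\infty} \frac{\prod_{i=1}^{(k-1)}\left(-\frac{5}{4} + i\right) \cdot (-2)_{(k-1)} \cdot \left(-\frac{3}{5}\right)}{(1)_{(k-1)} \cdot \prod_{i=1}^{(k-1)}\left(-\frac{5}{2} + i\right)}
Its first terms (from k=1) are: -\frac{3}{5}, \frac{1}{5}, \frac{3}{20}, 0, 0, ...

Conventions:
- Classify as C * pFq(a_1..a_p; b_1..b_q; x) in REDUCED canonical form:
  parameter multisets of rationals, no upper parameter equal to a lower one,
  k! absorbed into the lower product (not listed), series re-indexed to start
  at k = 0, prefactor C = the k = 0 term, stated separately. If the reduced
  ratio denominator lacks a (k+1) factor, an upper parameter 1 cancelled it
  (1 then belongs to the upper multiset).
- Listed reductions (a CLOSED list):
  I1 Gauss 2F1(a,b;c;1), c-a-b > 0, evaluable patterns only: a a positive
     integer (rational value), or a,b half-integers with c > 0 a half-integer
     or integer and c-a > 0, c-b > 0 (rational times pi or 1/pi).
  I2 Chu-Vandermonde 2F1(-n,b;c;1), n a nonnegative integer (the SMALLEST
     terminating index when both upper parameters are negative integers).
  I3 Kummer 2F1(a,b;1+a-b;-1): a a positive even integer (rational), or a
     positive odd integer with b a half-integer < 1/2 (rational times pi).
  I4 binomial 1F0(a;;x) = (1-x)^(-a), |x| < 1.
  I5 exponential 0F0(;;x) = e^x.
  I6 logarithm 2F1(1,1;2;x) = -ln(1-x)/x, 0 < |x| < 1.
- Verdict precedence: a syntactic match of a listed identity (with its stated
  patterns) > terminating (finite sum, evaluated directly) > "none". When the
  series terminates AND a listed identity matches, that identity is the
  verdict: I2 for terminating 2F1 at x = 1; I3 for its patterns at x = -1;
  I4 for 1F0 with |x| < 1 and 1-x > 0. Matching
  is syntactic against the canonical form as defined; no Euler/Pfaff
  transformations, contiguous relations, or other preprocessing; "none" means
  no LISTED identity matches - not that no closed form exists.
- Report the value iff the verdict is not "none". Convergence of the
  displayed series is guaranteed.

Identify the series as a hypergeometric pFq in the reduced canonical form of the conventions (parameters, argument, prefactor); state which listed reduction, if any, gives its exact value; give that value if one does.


This is -\frac{3}{5} * 2F1(-2, -\frac{1}{4}; -\frac{3}{2}; 1) in reduced canonical form. Verdict at x = 1: Chu-Vandermonde (I2) matches (terminating 2F1 at x = 1 with n = 2, b = -1/4, c = -\frac{3}{2}). Hence: -\frac{1}{4}.

First insight: x = 1 and (1)_k (prefactor -3/5) is k! itself.
Ratio: r(k) = 1 * (k-2) (k-\frac{1}{4}) / [(k-\frac{3}{2}) (k+1)] - rational in k. x = 1; t_0 = -\frac{3}{5}; negate the roots.


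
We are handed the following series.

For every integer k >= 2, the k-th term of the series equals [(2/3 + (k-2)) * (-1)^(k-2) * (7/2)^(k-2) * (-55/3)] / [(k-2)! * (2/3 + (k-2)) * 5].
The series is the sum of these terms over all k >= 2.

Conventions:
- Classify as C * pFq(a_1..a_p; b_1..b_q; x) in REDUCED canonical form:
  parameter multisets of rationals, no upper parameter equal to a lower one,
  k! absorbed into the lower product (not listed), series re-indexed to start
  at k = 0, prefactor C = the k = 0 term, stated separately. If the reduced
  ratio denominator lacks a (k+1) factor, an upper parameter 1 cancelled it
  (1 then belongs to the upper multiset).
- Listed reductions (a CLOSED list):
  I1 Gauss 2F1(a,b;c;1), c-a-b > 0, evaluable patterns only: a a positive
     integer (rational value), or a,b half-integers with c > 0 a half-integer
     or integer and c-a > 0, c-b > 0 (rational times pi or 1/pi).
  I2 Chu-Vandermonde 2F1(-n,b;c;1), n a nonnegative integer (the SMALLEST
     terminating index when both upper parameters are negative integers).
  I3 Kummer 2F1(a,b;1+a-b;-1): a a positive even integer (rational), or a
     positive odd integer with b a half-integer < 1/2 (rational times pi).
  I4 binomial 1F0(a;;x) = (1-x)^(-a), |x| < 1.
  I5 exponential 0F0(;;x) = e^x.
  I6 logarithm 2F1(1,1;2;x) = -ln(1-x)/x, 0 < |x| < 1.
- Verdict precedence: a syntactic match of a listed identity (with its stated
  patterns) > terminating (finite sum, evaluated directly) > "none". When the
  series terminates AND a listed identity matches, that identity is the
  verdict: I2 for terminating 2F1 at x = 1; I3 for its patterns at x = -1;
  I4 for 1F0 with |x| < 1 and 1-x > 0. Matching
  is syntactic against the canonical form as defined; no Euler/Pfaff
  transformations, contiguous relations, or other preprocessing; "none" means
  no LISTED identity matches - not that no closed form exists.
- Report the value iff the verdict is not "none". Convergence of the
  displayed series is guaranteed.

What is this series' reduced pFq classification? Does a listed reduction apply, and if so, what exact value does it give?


Canonical form: C = -11/3 times 0F0 with upper {-}, lower {-}, x = -7/2. Verdict: exponential (I5) fires (the 0F0 exponential series at x = -7/2). Hence: (-11/3) * e^(-7/2).

Key step: x = (-7/2) and k + 2/3 divides numerator and denominator alike; C = -11/3 after cancelling.
Term ratio: r(k) = (-7/2) * 1 / [(k+1)] - rational in k, leading ratio (-7/2); with t_0 = -11/3, classification follows.
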